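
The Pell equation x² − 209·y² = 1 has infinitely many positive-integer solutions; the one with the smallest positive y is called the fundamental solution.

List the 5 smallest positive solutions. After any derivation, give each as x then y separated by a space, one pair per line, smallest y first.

√209 = [14; 2,5,3,2,3,5,2,28, …], period ℓ=8 (even) → k=7
i=0: a=14 ⇒ p=14, q=1
i=1: a=2 ⇒ p=29, q=2
i=2: a=5 ⇒ p=159, q=11
i=3: a=3 ⇒ p=506, q=35
i=4: a=2 ⇒ p=1171, q=81
i=5: a=3 ⇒ p=4019, q=278
i=6: a=5 ⇒ p=21266, q=1471
i=7: a=2 ⇒ p=46551, q=3220
(x₁, y₁) = (46551, 3220);  46551² − 209·3220² = 1 ✓
n=2: (46551,3220)∘(46551,3220) = (46551·46551+209·3220·3220, 46551·3220+3220·46551) = (4333991201,299788440)
n=3: (4333991201,299788440)∘(46551,3220) = (46551·4333991201+209·3220·299788440, 46551·299788440+3220·4333991201) = (403503248748951,27910903337660)
n=4: (403503248748951,27910903337660)∘(46551,3220) = (46551·403503248748951+209·3220·27910903337660, 46551·27910903337660+3220·403503248748951) = (37566959460690844801,2598560922243032880)
n=5: (37566959460690844801,2598560922243032880)∘(46551,3220) = (46551·37566959460690844801+209·3220·2598560922243032880, 46551·2598560922243032880+3220·37566959460690844801) = (3497559059305735783913751,241931218954759943856100)

46551 3220
4333991201 299788440
403503248748951 27910903337660
37566959460690844801 2598560922243032880
3497559059305735783913751 241931218954759943856100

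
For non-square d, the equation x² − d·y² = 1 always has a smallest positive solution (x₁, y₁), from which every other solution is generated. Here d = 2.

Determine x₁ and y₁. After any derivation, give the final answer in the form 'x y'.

√2 → a₀=1, period (2); ℓ=1 odd so k=1
k=0  a_k=1  p_k/q_k = 1/1
k=1  a_k=2  p_k/q_k = 3/2
(x₁, y₁) = (3, 2);  3² − 2·2² = 1 ✓

3 2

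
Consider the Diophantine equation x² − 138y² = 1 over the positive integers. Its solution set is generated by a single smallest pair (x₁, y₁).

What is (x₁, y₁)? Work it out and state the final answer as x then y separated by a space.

47 4

d=138: √d = [11; 1,2,1,22] (ℓ=4, even), read p_3/q_3
step 0: (11, 1)  from 11·(1,0) + (0,1)
step 1: (12, 1)  from 1·(11,1) + (1,0)
step 2: (35, 3)  from 2·(12,1) + (11,1)
step 3: (47, 4)  from 1·(35,3) + (12,1)
(x₁, y₁) = (47, 4);  47² − 138·4² = 1 ✓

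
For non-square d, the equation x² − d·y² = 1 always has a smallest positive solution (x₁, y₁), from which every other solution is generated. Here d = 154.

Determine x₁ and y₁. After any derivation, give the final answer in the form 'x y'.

21295 1716

√154 → a₀=12, period (2,2,3,1,2,1,3,2,2,24); ℓ=10 even so k=9
a_0=12:  p_0=12·1+0=12,  q_0=12·0+1=1
…
a_3=3:  p_3=3·62+25=211,  q_3=3·5+2=17
a_4=1:  p_4=1·211+62=273,  q_4=1·17+5=22
a_5=2:  p_5=2·273+211=757,  q_5=2·22+17=61
a_6=1:  p_6=1·757+273=1030,  q_6=1·61+22=83
a_7=3:  p_7=3·1030+757=3847,  q_7=3·83+61=310
a_8=2:  p_8=2·3847+1030=8724,  q_8=2·310+83=703
a_9=2:  p_9=2·8724+3847=21295,  q_9=2·703+310=1716
(x₁, y₁) = (21295, 1716);  21295² − 154·1716² = 1 ✓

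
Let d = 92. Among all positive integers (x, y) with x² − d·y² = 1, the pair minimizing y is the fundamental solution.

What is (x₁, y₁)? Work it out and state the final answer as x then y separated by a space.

[9; 1,1,2,4,2,1,1,18] for √92; ℓ=8 ⇒ convergent index 7
k=0  a_k=9  p_k/q_k = 9/1
k=1  a_k=1  p_k/q_k = 10/1
k=2  a_k=1  p_k/q_k = 19/2
…
k=6  a_k=1  p_k/q_k = 681/71
k=7  a_k=1  p_k/q_k = 1151/120
fundamental: x₁=1151, y₁=120  (since 1324801 − 92·14400 = 1)

1151 120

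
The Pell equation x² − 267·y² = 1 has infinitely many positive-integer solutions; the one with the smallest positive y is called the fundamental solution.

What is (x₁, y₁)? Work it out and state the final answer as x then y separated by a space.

2402 147

√267 → a₀=16, period (2,1,15,1,2,32); ℓ=6 even so k=5
k=0  a_k=16  p_k/q_k = 16/1
…
k=3  a_k=15  p_k/q_k = 768/47
k=4  a_k=1  p_k/q_k = 817/50
k=5  a_k=2  p_k/q_k = 2402/147
fundamental: x₁=2402, y₁=147  (since 5769604 − 267·21609 = 1)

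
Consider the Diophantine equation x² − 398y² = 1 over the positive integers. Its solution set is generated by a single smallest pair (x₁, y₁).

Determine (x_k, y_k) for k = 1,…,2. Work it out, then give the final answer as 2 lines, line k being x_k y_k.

d=398: √d = [19; 1,18,1,38] (ℓ=4, even), read p_3/q_3
k=0  a_k=19  p_k/q_k = 19/1
…
k=2  a_k=18  p_k/q_k = 379/19
k=3  a_k=1  p_k/q_k = 399/20
fundamental: x₁=399, y₁=20  (since 159201 − 398·400 = 1)
n=2: (399,20)∘(399,20) = (399·399+398·20·20, 399·20+20·399) = (318401,15960)

399 20
318401 15960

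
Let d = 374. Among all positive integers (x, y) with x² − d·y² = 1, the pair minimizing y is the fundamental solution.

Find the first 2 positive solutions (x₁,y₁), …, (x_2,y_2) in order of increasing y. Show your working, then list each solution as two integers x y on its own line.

√374 = [19; 2,1,18,1,2,38, …], period ℓ=6 (even) → k=5
a_0=19:  p_0=19·1+0=19,  q_0=19·0+1=1
a_1=2:  p_1=2·19+1=39,  q_1=2·1+0=2
…
a_4=1:  p_4=1·1083+58=1141,  q_4=1·56+3=59
a_5=2:  p_5=2·1141+1083=3365,  q_5=2·59+56=174
(x₁, y₁) = (3365, 174);  3365² − 374·174² = 1 ✓
n=2: (3365,174)∘(3365,174) = (3365·3365+374·174·174, 3365·174+174·3365) = (22646449,1171020)

3365 174
22646449 1171020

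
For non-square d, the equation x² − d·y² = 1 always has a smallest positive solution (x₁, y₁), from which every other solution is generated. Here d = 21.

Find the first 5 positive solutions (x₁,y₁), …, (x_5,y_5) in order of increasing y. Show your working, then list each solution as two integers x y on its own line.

d=21: √d = [4; 1,1,2,1,1,8] (ℓ=6, even), read p_5/q_5
a_0=4:  p_0=4·1+0=4,  q_0=4·0+1=1
…
a_2=1:  p_2=1·5+4=9,  q_2=1·1+1=2
a_3=2:  p_3=2·9+5=23,  q_3=2·2+1=5
a_4=1:  p_4=1·23+9=32,  q_4=1·5+2=7
a_5=1:  p_5=1·32+23=55,  q_5=1·7+5=12
→ (55, 12).  Check: 55²=3025, 21·12²=3024, difference 1.
k=2:  x_2 = 55·55+21·12·12 = 6049,  y_2 = 55·12+12·55 = 1320
k=3:  x_3 = 55·6049+21·12·1320 = 665335,  y_3 = 55·1320+12·6049 = 145188
k=4:  x_4 = 55·665335+21·12·145188 = 73180801,  y_4 = 55·145188+12·665335 = 15969360
k=5:  x_5 = 55·73180801+21·12·15969360 = 8049222775,  y_5 = 55·15969360+12·73180801 = 1756484412

55 12
6049 1320
665335 145188
73180801 15969360
8049222775 1756484412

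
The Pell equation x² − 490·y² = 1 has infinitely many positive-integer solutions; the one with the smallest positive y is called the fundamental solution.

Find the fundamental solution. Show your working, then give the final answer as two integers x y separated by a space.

d=490: √d = [22; 7,2,1,4,4,4,1,2,7,44] (ℓ=10, even), read p_9/q_9
step 0: (22, 1)  from 22·(1,0) + (0,1)
…
step 3: (487, 22)  from 1·(332,15) + (155,7)
…
step 6: (40708, 1839)  from 4·(9607,434) + (2280,103)
…
step 8: (141338, 6385)  from 2·(50315,2273) + (40708,1839)
step 9: (1039681, 46968)  from 7·(141338,6385) + (50315,2273)
→ (1039681, 46968).  Check: 1039681²=1080936581761, 490·46968²=1080936581760, difference 1.

1039681 46968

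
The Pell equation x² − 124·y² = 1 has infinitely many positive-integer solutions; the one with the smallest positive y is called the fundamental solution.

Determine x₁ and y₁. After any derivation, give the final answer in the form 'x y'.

4620799 414960

√124 = [11; 7,2,1,1,1,…,2,7,22, …], period ℓ=16 (even) → k=15
i=0: a=11 ⇒ p=11, q=1
…
i=6: a=3 ⇒ p=2383, q=214
…
i=14: a=2 ⇒ p=626251, q=56239
i=15: a=7 ⇒ p=4620799, q=414960
fundamental: x₁=4620799, y₁=414960  (since 21351783398401 − 124·172191801600 = 1)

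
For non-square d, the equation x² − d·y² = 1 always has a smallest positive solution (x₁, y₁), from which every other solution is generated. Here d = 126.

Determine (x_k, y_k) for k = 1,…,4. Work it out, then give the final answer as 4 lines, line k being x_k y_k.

449 40
403201 35920
362074049 32256120
325142092801 28965959840

√126 = [11; 4,2,4,22, …], period ℓ=4 (even) → k=3
i=0: a=11 ⇒ p=11, q=1
…
i=2: a=2 ⇒ p=101, q=9
i=3: a=4 ⇒ p=449, q=40
(x₁, y₁) = (449, 40);  449² − 126·40² = 1 ✓
n=2: (449,40)∘(449,40) = (449·449+126·40·40, 449·40+40·449) = (403201,35920)
n=3: (403201,35920)∘(449,40) = (449·403201+126·40·35920, 449·35920+40·403201) = (362074049,32256120)
n=4: (362074049,32256120)∘(449,40) = (449·362074049+126·40·32256120, 449·32256120+40·362074049) = (325142092801,28965959840)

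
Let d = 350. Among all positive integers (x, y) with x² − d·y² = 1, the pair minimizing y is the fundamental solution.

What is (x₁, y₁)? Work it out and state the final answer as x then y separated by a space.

[18; 1,2,2,2,1,36] for √350; ℓ=6 ⇒ convergent index 5
step 0: (18, 1)  from 18·(1,0) + (0,1)
step 1: (19, 1)  from 1·(18,1) + (1,0)
step 2: (56, 3)  from 2·(19,1) + (18,1)
…
step 4: (318, 17)  from 2·(131,7) + (56,3)
step 5: (449, 24)  from 1·(318,17) + (131,7)
→ (449, 24).  Check: 449²=201601, 350·24²=201600, difference 1.

449 24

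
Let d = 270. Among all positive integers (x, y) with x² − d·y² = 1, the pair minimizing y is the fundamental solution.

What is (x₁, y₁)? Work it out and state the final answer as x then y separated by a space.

√270 = [16; 2,3,6,3,2,32, …], period ℓ=6 (even) → k=5
i=0: a=16 ⇒ p=16, q=1
i=1: a=2 ⇒ p=33, q=2
…
i=3: a=6 ⇒ p=723, q=44
i=4: a=3 ⇒ p=2284, q=139
i=5: a=2 ⇒ p=5291, q=322
→ (5291, 322).  Check: 5291²=27994681, 270·322²=27994680, difference 1.

5291 322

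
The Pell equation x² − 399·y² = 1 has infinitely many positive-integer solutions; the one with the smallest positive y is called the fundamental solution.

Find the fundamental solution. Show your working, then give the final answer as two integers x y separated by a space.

20 1

√399 → a₀=19, period (1,38); ℓ=2 even so k=1
step 0: (19, 1)  from 19·(1,0) + (0,1)
step 1: (20, 1)  from 1·(19,1) + (1,0)
→ (20, 1).  Check: 20²=400, 399·1²=399, difference 1.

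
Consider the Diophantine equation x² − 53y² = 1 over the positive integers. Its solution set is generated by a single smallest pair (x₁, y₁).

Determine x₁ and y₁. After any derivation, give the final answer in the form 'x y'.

66249 9100

√53 → a₀=7, period (3,1,1,3,14); ℓ=5 odd so k=9
i=0: a=7 ⇒ p=7, q=1
i=1: a=3 ⇒ p=22, q=3
i=2: a=1 ⇒ p=29, q=4
i=3: a=1 ⇒ p=51, q=7
i=4: a=3 ⇒ p=182, q=25
i=5: a=14 ⇒ p=2599, q=357
i=6: a=3 ⇒ p=7979, q=1096
…
i=8: a=1 ⇒ p=18557, q=2549
i=9: a=3 ⇒ p=66249, q=9100
fundamental: x₁=66249, y₁=9100  (since 4388930001 − 53·82810000 = 1)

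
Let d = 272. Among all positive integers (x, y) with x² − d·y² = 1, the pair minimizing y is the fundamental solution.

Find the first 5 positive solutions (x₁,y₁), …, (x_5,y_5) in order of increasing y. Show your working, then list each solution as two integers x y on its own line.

33 2
2177 132
143649 8710
9478657 574728
625447713 37923338

√272 → a₀=16, period (2,32); ℓ=2 even so k=1
step 0: (16, 1)  from 16·(1,0) + (0,1)
step 1: (33, 2)  from 2·(16,1) + (1,0)
fundamental: x₁=33, y₁=2  (since 1089 − 272·4 = 1)
(33+2√272)^2 = 2177 + 132√272
(33+2√272)^3 = 143649 + 8710√272
(33+2√272)^4 = 9478657 + 574728√272
(33+2√272)^5 = 625447713 + 37923338√272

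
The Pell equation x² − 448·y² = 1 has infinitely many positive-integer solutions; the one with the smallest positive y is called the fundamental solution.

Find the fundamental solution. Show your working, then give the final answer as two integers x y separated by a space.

127 6

√448 = [21; 6,42, …], period ℓ=2 (even) → k=1
k=0  a_k=21  p_k/q_k = 21/1
k=1  a_k=6  p_k/q_k = 127/6
fundamental: x₁=127, y₁=6  (since 16129 − 448·36 = 1)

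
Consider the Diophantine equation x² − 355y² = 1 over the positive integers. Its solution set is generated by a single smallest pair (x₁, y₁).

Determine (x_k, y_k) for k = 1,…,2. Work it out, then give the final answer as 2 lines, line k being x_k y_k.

954809 50676
1823320452961 96771801768

d=355: √d = [18; 1,5,3,3,1,6,1,3,3,5,1,36] (ℓ=12, even), read p_11/q_11
k=0  a_k=18  p_k/q_k = 18/1
k=1  a_k=1  p_k/q_k = 19/1
k=2  a_k=5  p_k/q_k = 113/6
k=3  a_k=3  p_k/q_k = 358/19
k=4  a_k=3  p_k/q_k = 1187/63
k=5  a_k=1  p_k/q_k = 1545/82
k=6  a_k=6  p_k/q_k = 10457/555
k=7  a_k=1  p_k/q_k = 12002/637
k=8  a_k=3  p_k/q_k = 46463/2466
…
k=10  a_k=5  p_k/q_k = 803418/42641
k=11  a_k=1  p_k/q_k = 954809/50676
fundamental: x₁=954809, y₁=50676  (since 911660226481 − 355·2568056976 = 1)
n=2: (954809,50676)∘(954809,50676) = (954809·954809+355·50676·50676, 954809·50676+50676·954809) = (1823320452961,96771801768)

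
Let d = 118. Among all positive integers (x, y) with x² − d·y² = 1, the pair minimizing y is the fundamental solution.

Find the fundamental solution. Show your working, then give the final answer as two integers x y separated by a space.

306917 28254

d=118: √d = [10; 1,6,3,2,10,2,3,6,1,20] (ℓ=10, even), read p_9/q_9
step 0: (10, 1)  from 10·(1,0) + (0,1)
…
step 2: (76, 7)  from 6·(11,1) + (10,1)
…
step 8: (264802, 24377)  from 6·(42115,3877) + (12112,1115)
step 9: (306917, 28254)  from 1·(264802,24377) + (42115,3877)
→ (306917, 28254).  Check: 306917²=94198044889, 118·28254²=94198044888, difference 1.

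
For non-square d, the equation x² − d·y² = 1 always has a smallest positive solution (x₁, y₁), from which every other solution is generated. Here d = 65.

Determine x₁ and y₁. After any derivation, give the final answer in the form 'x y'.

129 16

√65 → a₀=8, period (16); ℓ=1 odd so k=1
step 0: (8, 1)  from 8·(1,0) + (0,1)
step 1: (129, 16)  from 16·(8,1) + (1,0)
(x₁, y₁) = (129, 16);  129² − 65·16² = 1 ✓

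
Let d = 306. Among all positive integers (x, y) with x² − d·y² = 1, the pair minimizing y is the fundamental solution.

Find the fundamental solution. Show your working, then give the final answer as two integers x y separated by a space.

35 2

√306 = [17; 2,34, …], period ℓ=2 (even) → k=1
step 0: (17, 1)  from 17·(1,0) + (0,1)
step 1: (35, 2)  from 2·(17,1) + (1,0)
→ (35, 2).  Check: 35²=1225, 306·2²=1224, difference 1.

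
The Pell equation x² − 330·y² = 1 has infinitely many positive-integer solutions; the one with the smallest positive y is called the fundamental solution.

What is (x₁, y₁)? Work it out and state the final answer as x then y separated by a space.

√330 = [18; 6,36, …], period ℓ=2 (even) → k=1
i=0: a=18 ⇒ p=18, q=1
i=1: a=6 ⇒ p=109, q=6
→ (109, 6).  Check: 109²=11881, 330·6²=11880, difference 1.

109 6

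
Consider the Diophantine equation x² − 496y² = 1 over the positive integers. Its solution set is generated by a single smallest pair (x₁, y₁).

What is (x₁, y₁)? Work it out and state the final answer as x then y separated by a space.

d=496: √d = [22; 3,1,2,4,1,…,1,3,44] (ℓ=16, even), read p_15/q_15
i=0: a=22 ⇒ p=22, q=1
…
i=2: a=1 ⇒ p=89, q=4
…
i=4: a=4 ⇒ p=1069, q=48
…
i=8: a=2 ⇒ p=14543, q=653
…
i=10: a=1 ⇒ p=49709, q=2232
i=11: a=1 ⇒ p=84875, q=3811
i=12: a=4 ⇒ p=389209, q=17476
…
i=14: a=1 ⇒ p=1252502, q=56239
i=15: a=3 ⇒ p=4620799, q=207480
→ (4620799, 207480).  Check: 4620799²=21351783398401, 496·207480²=21351783398400, difference 1.

4620799 207480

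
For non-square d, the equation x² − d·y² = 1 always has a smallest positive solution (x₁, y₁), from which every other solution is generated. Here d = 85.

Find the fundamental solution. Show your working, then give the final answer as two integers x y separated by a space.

[9; 4,1,1,4,18] for √85; ℓ=5 ⇒ convergent index 9
i=0: a=9 ⇒ p=9, q=1
…
i=4: a=4 ⇒ p=378, q=41
…
i=6: a=4 ⇒ p=27926, q=3029
i=7: a=1 ⇒ p=34813, q=3776
i=8: a=1 ⇒ p=62739, q=6805
i=9: a=4 ⇒ p=285769, q=30996
→ (285769, 30996).  Check: 285769²=81663921361, 85·30996²=81663921360, difference 1.

285769 30996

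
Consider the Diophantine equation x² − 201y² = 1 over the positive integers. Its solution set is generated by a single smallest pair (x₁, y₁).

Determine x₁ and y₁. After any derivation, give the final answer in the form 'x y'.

515095 36332

√201 → a₀=14, period (5,1,1,1,2,…,1,5,28); ℓ=14 even so k=13
a_0=14:  p_0=14·1+0=14,  q_0=14·0+1=1
a_1=5:  p_1=5·14+1=71,  q_1=5·1+0=5
a_2=1:  p_2=1·71+14=85,  q_2=1·5+1=6
…
a_4=1:  p_4=1·156+85=241,  q_4=1·11+6=17
a_5=2:  p_5=2·241+156=638,  q_5=2·17+11=45
a_6=1:  p_6=1·638+241=879,  q_6=1·45+17=62
a_7=8:  p_7=8·879+638=7670,  q_7=8·62+45=541
…
a_9=2:  p_9=2·8549+7670=24768,  q_9=2·603+541=1747
a_10=1:  p_10=1·24768+8549=33317,  q_10=1·1747+603=2350
a_11=1:  p_11=1·33317+24768=58085,  q_11=1·2350+1747=4097
a_12=1:  p_12=1·58085+33317=91402,  q_12=1·4097+2350=6447
a_13=5:  p_13=5·91402+58085=515095,  q_13=5·6447+4097=36332
fundamental: x₁=515095, y₁=36332  (since 265322859025 − 201·1320014224 = 1)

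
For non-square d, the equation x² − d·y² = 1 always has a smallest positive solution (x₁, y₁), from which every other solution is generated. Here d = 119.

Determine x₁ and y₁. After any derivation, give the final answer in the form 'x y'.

120 11

√119 = [10; 1,9,1,20, …], period ℓ=4 (even) → k=3
k=0  a_k=10  p_k/q_k = 10/1
…
k=2  a_k=9  p_k/q_k = 109/10
k=3  a_k=1  p_k/q_k = 120/11
fundamental: x₁=120, y₁=11  (since 14400 − 119·121 = 1)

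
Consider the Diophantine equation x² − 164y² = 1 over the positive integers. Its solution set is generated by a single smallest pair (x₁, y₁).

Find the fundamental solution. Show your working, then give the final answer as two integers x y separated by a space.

[12; 1,4,6,4,1,24] for √164; ℓ=6 ⇒ convergent index 5
k=0  a_k=12  p_k/q_k = 12/1
k=1  a_k=1  p_k/q_k = 13/1
…
k=3  a_k=6  p_k/q_k = 397/31
k=4  a_k=4  p_k/q_k = 1652/129
k=5  a_k=1  p_k/q_k = 2049/160
→ (2049, 160).  Check: 2049²=4198401, 164·160²=4198400, difference 1.

2049 160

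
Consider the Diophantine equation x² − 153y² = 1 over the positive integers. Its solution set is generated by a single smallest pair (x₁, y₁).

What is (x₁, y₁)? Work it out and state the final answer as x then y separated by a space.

2177 176

√153 = [12; 2,1,2,2,2,1,2,24, …], period ℓ=8 (even) → k=7
i=0: a=12 ⇒ p=12, q=1
…
i=2: a=1 ⇒ p=37, q=3
…
i=5: a=2 ⇒ p=569, q=46
i=6: a=1 ⇒ p=804, q=65
i=7: a=2 ⇒ p=2177, q=176
fundamental: x₁=2177, y₁=176  (since 4739329 − 153·30976 = 1)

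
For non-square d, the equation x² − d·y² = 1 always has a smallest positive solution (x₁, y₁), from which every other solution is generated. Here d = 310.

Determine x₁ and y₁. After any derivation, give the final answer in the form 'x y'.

d=310: √d = [17; 1,1,1,1,5,…,1,1,34] (ℓ=16, even), read p_15/q_15
step 0: (17, 1)  from 17·(1,0) + (0,1)
step 1: (18, 1)  from 1·(17,1) + (1,0)
…
step 3: (53, 3)  from 1·(35,2) + (18,1)
step 4: (88, 5)  from 1·(53,3) + (35,2)
…
step 6: (1567, 89)  from 3·(493,28) + (88,5)
…
step 8: (5687, 323)  from 2·(2060,117) + (1567,89)
step 9: (7747, 440)  from 1·(5687,323) + (2060,117)
step 10: (28928, 1643)  from 3·(7747,440) + (5687,323)
step 11: (152387, 8655)  from 5·(28928,1643) + (7747,440)
…
step 13: (333702, 18953)  from 1·(181315,10298) + (152387,8655)
step 14: (515017, 29251)  from 1·(333702,18953) + (181315,10298)
step 15: (848719, 48204)  from 1·(515017,29251) + (333702,18953)
fundamental: x₁=848719, y₁=48204  (since 720323940961 − 310·2323625616 = 1)

848719 48204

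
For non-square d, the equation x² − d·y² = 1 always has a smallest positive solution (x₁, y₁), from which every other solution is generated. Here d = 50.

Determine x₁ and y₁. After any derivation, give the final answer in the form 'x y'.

√50 = [7; 14, …], period ℓ=1 (odd) → k=1
k=0  a_k=7  p_k/q_k = 7/1
k=1  a_k=14  p_k/q_k = 99/14
(x₁, y₁) = (99, 14);  99² − 50·14² = 1 ✓

99 14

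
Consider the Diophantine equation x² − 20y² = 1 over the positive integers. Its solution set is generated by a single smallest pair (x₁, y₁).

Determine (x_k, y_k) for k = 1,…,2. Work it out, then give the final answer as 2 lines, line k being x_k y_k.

9 2
161 36

[4; 2,8] for √20; ℓ=2 ⇒ convergent index 1
step 0: (4, 1)  from 4·(1,0) + (0,1)
step 1: (9, 2)  from 2·(4,1) + (1,0)
(x₁, y₁) = (9, 2);  9² − 20·2² = 1 ✓
(9+2√20)^2 = 161 + 36√20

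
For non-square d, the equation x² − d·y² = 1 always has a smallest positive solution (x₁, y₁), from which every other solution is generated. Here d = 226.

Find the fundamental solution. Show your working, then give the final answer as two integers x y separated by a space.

451 30

[15; 30] for √226; ℓ=1 ⇒ convergent index 1
i=0: a=15 ⇒ p=15, q=1
i=1: a=30 ⇒ p=451, q=30
fundamental: x₁=451, y₁=30  (since 203401 − 226·900 = 1)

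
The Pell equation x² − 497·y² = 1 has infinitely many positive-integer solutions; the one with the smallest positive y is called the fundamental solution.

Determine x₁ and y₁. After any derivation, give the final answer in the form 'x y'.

[22; 3,2,2,5,6,5,2,2,3,44] for √497; ℓ=10 ⇒ convergent index 9
a_0=22:  p_0=22·1+0=22,  q_0=22·0+1=1
…
a_2=2:  p_2=2·67+22=156,  q_2=2·3+1=7
a_3=2:  p_3=2·156+67=379,  q_3=2·7+3=17
…
a_6=5:  p_6=5·12685+2051=65476,  q_6=5·569+92=2937
…
a_8=2:  p_8=2·143637+65476=352750,  q_8=2·6443+2937=15823
a_9=3:  p_9=3·352750+143637=1201887,  q_9=3·15823+6443=53912
(x₁, y₁) = (1201887, 53912);  1201887² − 497·53912² = 1 ✓

1201887 53912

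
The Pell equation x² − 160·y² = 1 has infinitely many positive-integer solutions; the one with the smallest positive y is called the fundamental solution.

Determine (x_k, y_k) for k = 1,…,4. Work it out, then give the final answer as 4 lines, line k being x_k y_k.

[12; 1,1,1,5,1,1,1,24] for √160; ℓ=8 ⇒ convergent index 7
step 0: (12, 1)  from 12·(1,0) + (0,1)
…
step 2: (25, 2)  from 1·(13,1) + (12,1)
step 3: (38, 3)  from 1·(25,2) + (13,1)
…
step 6: (468, 37)  from 1·(253,20) + (215,17)
step 7: (721, 57)  from 1·(468,37) + (253,20)
fundamental: x₁=721, y₁=57  (since 519841 − 160·3249 = 1)
n=2: (721,57)∘(721,57) = (721·721+160·57·57, 721·57+57·721) = (1039681,82194)
n=3: (1039681,82194)∘(721,57) = (721·1039681+160·57·82194, 721·82194+57·1039681) = (1499219281,118523691)
n=4: (1499219281,118523691)∘(721,57) = (721·1499219281+160·57·118523691, 721·118523691+57·1499219281) = (2161873163521,170911080228)

721 57
1039681 82194
1499219281 118523691
2161873163521 170911080228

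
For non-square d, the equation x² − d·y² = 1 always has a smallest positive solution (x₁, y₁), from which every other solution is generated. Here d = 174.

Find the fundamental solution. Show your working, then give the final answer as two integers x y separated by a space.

1451 110

√174 → a₀=13, period (5,4,5,26); ℓ=4 even so k=3
a_0=13:  p_0=13·1+0=13,  q_0=13·0+1=1
a_1=5:  p_1=5·13+1=66,  q_1=5·1+0=5
a_2=4:  p_2=4·66+13=277,  q_2=4·5+1=21
a_3=5:  p_3=5·277+66=1451,  q_3=5·21+5=110
(x₁, y₁) = (1451, 110);  1451² − 174·110² = 1 ✓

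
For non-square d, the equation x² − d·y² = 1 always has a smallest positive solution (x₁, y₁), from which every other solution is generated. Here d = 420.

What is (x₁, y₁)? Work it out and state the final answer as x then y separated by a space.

√420 = [20; 2,40, …], period ℓ=2 (even) → k=1
step 0: (20, 1)  from 20·(1,0) + (0,1)
step 1: (41, 2)  from 2·(20,1) + (1,0)
(x₁, y₁) = (41, 2);  41² − 420·2² = 1 ✓

41 2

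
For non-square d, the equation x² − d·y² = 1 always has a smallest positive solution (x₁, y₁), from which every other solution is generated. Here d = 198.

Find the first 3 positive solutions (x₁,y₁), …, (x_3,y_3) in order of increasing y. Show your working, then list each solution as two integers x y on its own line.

√198 = [14; 14,28, …], period ℓ=2 (even) → k=1
i=0: a=14 ⇒ p=14, q=1
i=1: a=14 ⇒ p=197, q=14
(x₁, y₁) = (197, 14);  197² − 198·14² = 1 ✓
(197+14√198)^2 = 77617 + 5516√198
(197+14√198)^3 = 30580901 + 2173290√198

197 14
77617 5516
30580901 2173290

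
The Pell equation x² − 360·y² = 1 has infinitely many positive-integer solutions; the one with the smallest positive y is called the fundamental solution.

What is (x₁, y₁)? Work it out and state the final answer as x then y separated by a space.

19 1

√360 → a₀=18, period (1,36); ℓ=2 even so k=1
a_0=18:  p_0=18·1+0=18,  q_0=18·0+1=1
a_1=1:  p_1=1·18+1=19,  q_1=1·1+0=1
→ (19, 1).  Check: 19²=361, 360·1²=360, difference 1.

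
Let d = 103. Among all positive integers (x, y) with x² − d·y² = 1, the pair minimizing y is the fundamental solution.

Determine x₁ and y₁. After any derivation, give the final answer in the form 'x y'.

d=103: √d = [10; 6,1,2,1,1,9,1,1,2,1,6,20] (ℓ=12, even), read p_11/q_11
step 0: (10, 1)  from 10·(1,0) + (0,1)
…
step 4: (274, 27)  from 1·(203,20) + (71,7)
…
step 6: (4567, 450)  from 9·(477,47) + (274,27)
…
step 8: (9611, 947)  from 1·(5044,497) + (4567,450)
…
step 10: (33877, 3338)  from 1·(24266,2391) + (9611,947)
step 11: (227528, 22419)  from 6·(33877,3338) + (24266,2391)
(x₁, y₁) = (227528, 22419);  227528² − 103·22419² = 1 ✓

227528 22419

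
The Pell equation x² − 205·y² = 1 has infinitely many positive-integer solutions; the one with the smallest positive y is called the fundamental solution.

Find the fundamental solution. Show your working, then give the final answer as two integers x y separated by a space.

39689 2772

[14; 3,6,1,4,1,6,3,28] for √205; ℓ=8 ⇒ convergent index 7
k=0  a_k=14  p_k/q_k = 14/1
k=1  a_k=3  p_k/q_k = 43/3
…
k=5  a_k=1  p_k/q_k = 1847/129
k=6  a_k=6  p_k/q_k = 12614/881
k=7  a_k=3  p_k/q_k = 39689/2772
→ (39689, 2772).  Check: 39689²=1575216721, 205·2772²=1575216720, difference 1.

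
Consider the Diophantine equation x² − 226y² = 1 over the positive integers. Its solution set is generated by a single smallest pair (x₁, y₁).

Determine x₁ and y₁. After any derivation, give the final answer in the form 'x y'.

451 30

√226 → a₀=15, period (30); ℓ=1 odd so k=1
a_0=15:  p_0=15·1+0=15,  q_0=15·0+1=1
a_1=30:  p_1=30·15+1=451,  q_1=30·1+0=30
(x₁, y₁) = (451, 30);  451² − 226·30² = 1 ✓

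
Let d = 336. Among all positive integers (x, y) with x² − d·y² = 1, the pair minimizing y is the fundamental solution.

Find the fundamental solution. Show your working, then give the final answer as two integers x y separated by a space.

√336 → a₀=18, period (3,36); ℓ=2 even so k=1
step 0: (18, 1)  from 18·(1,0) + (0,1)
step 1: (55, 3)  from 3·(18,1) + (1,0)
(x₁, y₁) = (55, 3);  55² − 336·3² = 1 ✓

55 3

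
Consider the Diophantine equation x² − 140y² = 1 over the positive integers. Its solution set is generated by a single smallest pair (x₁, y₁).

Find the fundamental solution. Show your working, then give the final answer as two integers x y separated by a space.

√140 → a₀=11, period (1,4,1,22); ℓ=4 even so k=3
step 0: (11, 1)  from 11·(1,0) + (0,1)
step 1: (12, 1)  from 1·(11,1) + (1,0)
step 2: (59, 5)  from 4·(12,1) + (11,1)
step 3: (71, 6)  from 1·(59,5) + (12,1)
fundamental: x₁=71, y₁=6  (since 5041 − 140·36 = 1)

71 6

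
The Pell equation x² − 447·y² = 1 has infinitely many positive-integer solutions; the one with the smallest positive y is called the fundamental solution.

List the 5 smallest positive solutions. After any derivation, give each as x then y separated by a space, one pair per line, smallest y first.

148 7
43807 2072
12966724 613305
3838106497 181536208
1136066556388 53734104263

d=447: √d = [21; 7,42] (ℓ=2, even), read p_1/q_1
i=0: a=21 ⇒ p=21, q=1
i=1: a=7 ⇒ p=148, q=7
→ (148, 7).  Check: 148²=21904, 447·7²=21903, difference 1.
k=2:  x_2 = 148·148+447·7·7 = 43807,  y_2 = 148·7+7·148 = 2072
k=3:  x_3 = 148·43807+447·7·2072 = 12966724,  y_3 = 148·2072+7·43807 = 613305
k=4:  x_4 = 148·12966724+447·7·613305 = 3838106497,  y_4 = 148·613305+7·12966724 = 181536208
k=5:  x_5 = 148·3838106497+447·7·181536208 = 1136066556388,  y_5 = 148·181536208+7·3838106497 = 53734104263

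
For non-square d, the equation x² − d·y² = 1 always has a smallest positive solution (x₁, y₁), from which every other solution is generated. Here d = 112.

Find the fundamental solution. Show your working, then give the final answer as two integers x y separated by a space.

[10; 1,1,2,1,1,20] for √112; ℓ=6 ⇒ convergent index 5
step 0: (10, 1)  from 10·(1,0) + (0,1)
…
step 2: (21, 2)  from 1·(11,1) + (10,1)
…
step 4: (74, 7)  from 1·(53,5) + (21,2)
step 5: (127, 12)  from 1·(74,7) + (53,5)
fundamental: x₁=127, y₁=12  (since 16129 − 112·144 = 1)

127 12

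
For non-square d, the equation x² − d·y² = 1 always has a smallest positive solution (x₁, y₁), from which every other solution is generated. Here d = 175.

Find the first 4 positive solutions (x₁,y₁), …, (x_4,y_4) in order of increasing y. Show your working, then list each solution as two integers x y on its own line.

2024 153
8193151 619344
33165873224 2507104359
134255446617601 10148757825888

√175 → a₀=13, period (4,2,1,2,4,26); ℓ=6 even so k=5
i=0: a=13 ⇒ p=13, q=1
…
i=3: a=1 ⇒ p=172, q=13
i=4: a=2 ⇒ p=463, q=35
i=5: a=4 ⇒ p=2024, q=153
fundamental: x₁=2024, y₁=153  (since 4096576 − 175·23409 = 1)
(x_2, y_2) = (2024·2024 + 175·153·153, 2024·153 + 153·2024) = (8193151, 619344)
(x_3, y_3) = (2024·8193151 + 175·153·619344, 2024·619344 + 153·8193151) = (33165873224, 2507104359)
(x_4, y_4) = (2024·33165873224 + 175·153·2507104359, 2024·2507104359 + 153·33165873224) = (134255446617601, 10148757825888)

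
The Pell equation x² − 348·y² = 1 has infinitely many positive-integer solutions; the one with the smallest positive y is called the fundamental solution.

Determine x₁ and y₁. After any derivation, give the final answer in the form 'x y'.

d=348: √d = [18; 1,1,1,8,1,1,1,36] (ℓ=8, even), read p_7/q_7
k=0  a_k=18  p_k/q_k = 18/1
…
k=2  a_k=1  p_k/q_k = 37/2
…
k=4  a_k=8  p_k/q_k = 485/26
k=5  a_k=1  p_k/q_k = 541/29
k=6  a_k=1  p_k/q_k = 1026/55
k=7  a_k=1  p_k/q_k = 1567/84
→ (1567, 84).  Check: 1567²=2455489, 348·84²=2455488, difference 1.

1567 84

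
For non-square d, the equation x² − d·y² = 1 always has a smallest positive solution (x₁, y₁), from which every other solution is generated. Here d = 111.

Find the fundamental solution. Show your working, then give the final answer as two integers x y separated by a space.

√111 = [10; 1,1,6,1,1,20, …], period ℓ=6 (even) → k=5
a_0=10:  p_0=10·1+0=10,  q_0=10·0+1=1
a_1=1:  p_1=1·10+1=11,  q_1=1·1+0=1
a_2=1:  p_2=1·11+10=21,  q_2=1·1+1=2
a_3=6:  p_3=6·21+11=137,  q_3=6·2+1=13
a_4=1:  p_4=1·137+21=158,  q_4=1·13+2=15
a_5=1:  p_5=1·158+137=295,  q_5=1·15+13=28
(x₁, y₁) = (295, 28);  295² − 111·28² = 1 ✓

295 28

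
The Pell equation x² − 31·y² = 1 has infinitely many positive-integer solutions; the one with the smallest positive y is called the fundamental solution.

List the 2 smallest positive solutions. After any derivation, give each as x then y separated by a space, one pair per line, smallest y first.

1520 273
4620799 829920

d=31: √d = [5; 1,1,3,5,3,1,1,10] (ℓ=8, even), read p_7/q_7
a_0=5:  p_0=5·1+0=5,  q_0=5·0+1=1
a_1=1:  p_1=1·5+1=6,  q_1=1·1+0=1
…
a_4=5:  p_4=5·39+11=206,  q_4=5·7+2=37
a_5=3:  p_5=3·206+39=657,  q_5=3·37+7=118
a_6=1:  p_6=1·657+206=863,  q_6=1·118+37=155
a_7=1:  p_7=1·863+657=1520,  q_7=1·155+118=273
(x₁, y₁) = (1520, 273);  1520² − 31·273² = 1 ✓
n=2: (1520,273)∘(1520,273) = (1520·1520+31·273·273, 1520·273+273·1520) = (4620799,829920)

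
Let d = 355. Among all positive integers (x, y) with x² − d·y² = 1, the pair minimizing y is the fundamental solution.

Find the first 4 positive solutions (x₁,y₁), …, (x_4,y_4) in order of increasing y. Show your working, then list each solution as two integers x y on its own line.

954809 50676
1823320452961 96771801768
3481845556741524089 184797174548553948
6648994948371812427335041 352892010866963721270096

[18; 1,5,3,3,1,6,1,3,3,5,1,36] for √355; ℓ=12 ⇒ convergent index 11
step 0: (18, 1)  from 18·(1,0) + (0,1)
step 1: (19, 1)  from 1·(18,1) + (1,0)
…
step 3: (358, 19)  from 3·(113,6) + (19,1)
…
step 7: (12002, 637)  from 1·(10457,555) + (1545,82)
…
step 10: (803418, 42641)  from 5·(151391,8035) + (46463,2466)
step 11: (954809, 50676)  from 1·(803418,42641) + (151391,8035)
→ (954809, 50676).  Check: 954809²=911660226481, 355·50676²=911660226480, difference 1.
n=2: (954809,50676)∘(954809,50676) = (954809·954809+355·50676·50676, 954809·50676+50676·954809) = (1823320452961,96771801768)
n=3: (1823320452961,96771801768)∘(954809,50676) = (954809·1823320452961+355·50676·96771801768, 954809·96771801768+50676·1823320452961) = (3481845556741524089,184797174548553948)
n=4: (3481845556741524089,184797174548553948)∘(954809,50676) = (954809·3481845556741524089+355·50676·184797174548553948, 954809·184797174548553948+50676·3481845556741524089) = (6648994948371812427335041,352892010866963721270096)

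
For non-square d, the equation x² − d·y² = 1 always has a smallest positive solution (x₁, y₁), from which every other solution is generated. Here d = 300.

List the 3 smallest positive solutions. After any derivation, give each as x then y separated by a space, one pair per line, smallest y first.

1351 78
3650401 210756
9863382151 569462634

√300 = [17; 3,8,3,34, …], period ℓ=4 (even) → k=3
a_0=17:  p_0=17·1+0=17,  q_0=17·0+1=1
…
a_2=8:  p_2=8·52+17=433,  q_2=8·3+1=25
a_3=3:  p_3=3·433+52=1351,  q_3=3·25+3=78
(x₁, y₁) = (1351, 78);  1351² − 300·78² = 1 ✓
(x_2, y_2) = (1351·1351 + 300·78·78, 1351·78 + 78·1351) = (3650401, 210756)
(x_3, y_3) = (1351·3650401 + 300·78·210756, 1351·210756 + 78·3650401) = (9863382151, 569462634)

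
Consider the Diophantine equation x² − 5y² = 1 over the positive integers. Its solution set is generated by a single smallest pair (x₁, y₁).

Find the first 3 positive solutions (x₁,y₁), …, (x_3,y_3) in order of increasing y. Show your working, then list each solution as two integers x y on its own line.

[2; 4] for √5; ℓ=1 ⇒ convergent index 1
k=0  a_k=2  p_k/q_k = 2/1
k=1  a_k=4  p_k/q_k = 9/4
fundamental: x₁=9, y₁=4  (since 81 − 5·16 = 1)
(9+4√5)^2 = 161 + 72√5
(9+4√5)^3 = 2889 + 1292√5

9 4
161 72
2889 1292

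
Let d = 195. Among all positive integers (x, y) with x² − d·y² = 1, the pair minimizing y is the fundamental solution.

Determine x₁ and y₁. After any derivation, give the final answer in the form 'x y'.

14 1

√195 → a₀=13, period (1,26); ℓ=2 even so k=1
step 0: (13, 1)  from 13·(1,0) + (0,1)
step 1: (14, 1)  from 1·(13,1) + (1,0)
→ (14, 1).  Check: 14²=196, 195·1²=195, difference 1.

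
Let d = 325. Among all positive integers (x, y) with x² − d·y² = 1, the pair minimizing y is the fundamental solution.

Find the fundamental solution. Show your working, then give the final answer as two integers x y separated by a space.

√325 = [18; 36, …], period ℓ=1 (odd) → k=1
a_0=18:  p_0=18·1+0=18,  q_0=18·0+1=1
a_1=36:  p_1=36·18+1=649,  q_1=36·1+0=36
(x₁, y₁) = (649, 36);  649² − 325·36² = 1 ✓

649 36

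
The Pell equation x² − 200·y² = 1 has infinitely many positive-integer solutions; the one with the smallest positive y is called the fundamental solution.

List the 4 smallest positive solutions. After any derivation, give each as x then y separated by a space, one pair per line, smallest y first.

√200 → a₀=14, period (7,28); ℓ=2 even so k=1
k=0  a_k=14  p_k/q_k = 14/1
k=1  a_k=7  p_k/q_k = 99/7
(x₁, y₁) = (99, 7);  99² − 200·7² = 1 ✓
n=2: (99,7)∘(99,7) = (99·99+200·7·7, 99·7+7·99) = (19601,1386)
n=3: (19601,1386)∘(99,7) = (99·19601+200·7·1386, 99·1386+7·19601) = (3880899,274421)
n=4: (3880899,274421)∘(99,7) = (99·3880899+200·7·274421, 99·274421+7·3880899) = (768398401,54333972)

99 7
19601 1386
3880899 274421
768398401 54333972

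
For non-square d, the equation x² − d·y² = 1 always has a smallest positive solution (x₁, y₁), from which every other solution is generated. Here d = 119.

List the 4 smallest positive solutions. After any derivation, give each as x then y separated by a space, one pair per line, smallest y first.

[10; 1,9,1,20] for √119; ℓ=4 ⇒ convergent index 3
k=0  a_k=10  p_k/q_k = 10/1
…
k=2  a_k=9  p_k/q_k = 109/10
k=3  a_k=1  p_k/q_k = 120/11
fundamental: x₁=120, y₁=11  (since 14400 − 119·121 = 1)
n=2: (120,11)∘(120,11) = (120·120+119·11·11, 120·11+11·120) = (28799,2640)
n=3: (28799,2640)∘(120,11) = (120·28799+119·11·2640, 120·2640+11·28799) = (6911640,633589)
n=4: (6911640,633589)∘(120,11) = (120·6911640+119·11·633589, 120·633589+11·6911640) = (1658764801,152058720)

120 11
28799 2640
6911640 633589
1658764801 152058720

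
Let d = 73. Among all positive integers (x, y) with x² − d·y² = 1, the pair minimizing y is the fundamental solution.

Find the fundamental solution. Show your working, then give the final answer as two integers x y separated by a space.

2281249 267000

√73 = [8; 1,1,5,5,1,1,16, …], period ℓ=7 (odd) → k=13
k=0  a_k=8  p_k/q_k = 8/1
…
k=3  a_k=5  p_k/q_k = 94/11
k=4  a_k=5  p_k/q_k = 487/57
…
k=7  a_k=16  p_k/q_k = 17669/2068
k=8  a_k=1  p_k/q_k = 18737/2193
k=9  a_k=1  p_k/q_k = 36406/4261
k=10  a_k=5  p_k/q_k = 200767/23498
…
k=12  a_k=1  p_k/q_k = 1241008/145249
k=13  a_k=1  p_k/q_k = 2281249/267000
(x₁, y₁) = (2281249, 267000);  2281249² − 73·267000² = 1 ✓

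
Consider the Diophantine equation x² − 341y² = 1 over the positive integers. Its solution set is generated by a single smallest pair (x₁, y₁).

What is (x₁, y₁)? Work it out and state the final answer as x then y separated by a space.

10626551 575460

√341 → a₀=18, period (2,6,1,8,2,…,6,2,36); ℓ=14 even so k=13
a_0=18:  p_0=18·1+0=18,  q_0=18·0+1=1
…
a_2=6:  p_2=6·37+18=240,  q_2=6·2+1=13
a_3=1:  p_3=1·240+37=277,  q_3=1·13+2=15
…
a_7=2:  p_7=2·7645+5189=20479,  q_7=2·414+281=1109
…
a_12=6:  p_12=6·718667+641940=4953942,  q_12=6·38918+34763=268271
a_13=2:  p_13=2·4953942+718667=10626551,  q_13=2·268271+38918=575460
(x₁, y₁) = (10626551, 575460);  10626551² − 341·575460² = 1 ✓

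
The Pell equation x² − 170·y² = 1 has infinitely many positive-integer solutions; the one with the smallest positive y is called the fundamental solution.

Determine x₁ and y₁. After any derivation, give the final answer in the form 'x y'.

d=170: √d = [13; 26] (ℓ=1, odd), read p_1/q_1
step 0: (13, 1)  from 13·(1,0) + (0,1)
step 1: (339, 26)  from 26·(13,1) + (1,0)
→ (339, 26).  Check: 339²=114921, 170·26²=114920, difference 1.

339 26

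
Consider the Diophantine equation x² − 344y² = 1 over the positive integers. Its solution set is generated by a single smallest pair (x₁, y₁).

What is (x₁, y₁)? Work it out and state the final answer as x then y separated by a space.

10405 561

√344 = [18; 1,1,4,1,3,1,4,1,1,36, …], period ℓ=10 (even) → k=9
a_0=18:  p_0=18·1+0=18,  q_0=18·0+1=1
a_1=1:  p_1=1·18+1=19,  q_1=1·1+0=1
a_2=1:  p_2=1·19+18=37,  q_2=1·1+1=2
a_3=4:  p_3=4·37+19=167,  q_3=4·2+1=9
…
a_5=3:  p_5=3·204+167=779,  q_5=3·11+9=42
a_6=1:  p_6=1·779+204=983,  q_6=1·42+11=53
a_7=4:  p_7=4·983+779=4711,  q_7=4·53+42=254
a_8=1:  p_8=1·4711+983=5694,  q_8=1·254+53=307
a_9=1:  p_9=1·5694+4711=10405,  q_9=1·307+254=561
→ (10405, 561).  Check: 10405²=108264025, 344·561²=108264024, difference 1.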